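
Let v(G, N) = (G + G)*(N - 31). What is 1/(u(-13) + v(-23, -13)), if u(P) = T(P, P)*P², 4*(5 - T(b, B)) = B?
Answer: 4/13673 ≈ 0.00029255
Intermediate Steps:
T(b, B) = 5 - B/4
v(G, N) = 2*G*(-31 + N) (v(G, N) = (2*G)*(-31 + N) = 2*G*(-31 + N))
u(P) = P²*(5 - P/4) (u(P) = (5 - P/4)*P² = P²*(5 - P/4))
1/(u(-13) + v(-23, -13)) = 1/((¼)*(-13)²*(20 - 1*(-13)) + 2*(-23)*(-31 - 13)) = 1/((¼)*169*(20 + 13) + 2*(-23)*(-44)) = 1/((¼)*169*33 + 2024) = 1/(5577/4 + 2024) = 1/(13673/4) = 4/13673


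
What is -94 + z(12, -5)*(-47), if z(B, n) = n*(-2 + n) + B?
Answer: -2303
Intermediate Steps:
z(B, n) = B + n*(-2 + n)
-94 + z(12, -5)*(-47) = -94 + (12 + (-5)**2 - 2*(-5))*(-47) = -94 + (12 + 25 + 10)*(-47) = -94 + 47*(-47) = -94 - 2209 = -2303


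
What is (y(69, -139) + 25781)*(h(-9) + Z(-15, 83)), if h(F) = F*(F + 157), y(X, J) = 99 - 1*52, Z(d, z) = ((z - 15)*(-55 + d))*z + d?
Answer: -10238916556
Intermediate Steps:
Z(d, z) = d + z*(-55 + d)*(-15 + z) (Z(d, z) = ((-15 + z)*(-55 + d))*z + d = ((-55 + d)*(-15 + z))*z + d = z*(-55 + d)*(-15 + z) + d = d + z*(-55 + d)*(-15 + z))
y(X, J) = 47 (y(X, J) = 99 - 52 = 47)
h(F) = F*(157 + F)
(y(69, -139) + 25781)*(h(-9) + Z(-15, 83)) = (47 + 25781)*(-9*(157 - 9) + (-15 - 55*83² + 825*83 - 15*83² - 15*(-15)*83)) = 25828*(-9*148 + (-15 - 55*6889 + 68475 - 15*6889 + 18675)) = 25828*(-1332 + (-15 - 378895 + 68475 - 103335 + 18675)) = 25828*(-1332 - 395095) = 25828*(-396427) = -10238916556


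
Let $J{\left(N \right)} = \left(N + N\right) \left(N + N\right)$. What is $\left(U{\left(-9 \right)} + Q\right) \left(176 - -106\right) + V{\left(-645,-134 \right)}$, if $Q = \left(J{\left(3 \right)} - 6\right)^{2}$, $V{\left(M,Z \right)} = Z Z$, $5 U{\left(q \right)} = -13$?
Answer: $\frac{1355114}{5} \approx 2.7102 \cdot 10^{5}$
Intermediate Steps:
$U{\left(q \right)} = - \frac{13}{5}$ ($U{\left(q \right)} = \frac{1}{5} \left(-13\right) = - \frac{13}{5}$)
$J{\left(N \right)} = 4 N^{2}$ ($J{\left(N \right)} = 2 N 2 N = 4 N^{2}$)
$V{\left(M,Z \right)} = Z^{2}$
$Q = 900$ ($Q = \left(4 \cdot 3^{2} - 6\right)^{2} = \left(4 \cdot 9 - 6\right)^{2} = \left(36 - 6\right)^{2} = 30^{2} = 900$)
$\left(U{\left(-9 \right)} + Q\right) \left(176 - -106\right) + V{\left(-645,-134 \right)} = \left(- \frac{13}{5} + 900\right) \left(176 - -106\right) + \left(-134\right)^{2} = \frac{4487 \left(176 + 106\right)}{5} + 17956 = \frac{4487}{5} \cdot 282 + 17956 = \frac{1265334}{5} + 17956 = \frac{1355114}{5}$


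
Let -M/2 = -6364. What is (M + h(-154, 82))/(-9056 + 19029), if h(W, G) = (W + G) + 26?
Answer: 12682/9973 ≈ 1.2716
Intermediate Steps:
M = 12728 (M = -2*(-6364) = 12728)
h(W, G) = 26 + G + W (h(W, G) = (G + W) + 26 = 26 + G + W)
(M + h(-154, 82))/(-9056 + 19029) = (12728 + (26 + 82 - 154))/(-9056 + 19029) = (12728 - 46)/9973 = 12682*(1/9973) = 12682/9973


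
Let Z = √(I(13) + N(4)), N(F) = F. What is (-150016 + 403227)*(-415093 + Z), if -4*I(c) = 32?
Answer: -105106113623 + 506422*I ≈ -1.0511e+11 + 5.0642e+5*I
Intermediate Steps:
I(c) = -8 (I(c) = -¼*32 = -8)
Z = 2*I (Z = √(-8 + 4) = √(-4) = 2*I ≈ 2.0*I)
(-150016 + 403227)*(-415093 + Z) = (-150016 + 403227)*(-415093 + 2*I) = 253211*(-415093 + 2*I) = -105106113623 + 506422*I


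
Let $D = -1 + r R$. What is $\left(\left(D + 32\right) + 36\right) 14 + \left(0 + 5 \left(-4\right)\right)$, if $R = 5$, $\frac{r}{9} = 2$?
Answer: $2178$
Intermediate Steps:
$r = 18$ ($r = 9 \cdot 2 = 18$)
$D = 89$ ($D = -1 + 18 \cdot 5 = -1 + 90 = 89$)
$\left(\left(D + 32\right) + 36\right) 14 + \left(0 + 5 \left(-4\right)\right) = \left(\left(89 + 32\right) + 36\right) 14 + \left(0 + 5 \left(-4\right)\right) = \left(121 + 36\right) 14 + \left(0 - 20\right) = 157 \cdot 14 - 20 = 2198 - 20 = 2178$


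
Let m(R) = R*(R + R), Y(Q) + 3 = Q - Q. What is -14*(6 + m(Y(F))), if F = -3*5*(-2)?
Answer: -336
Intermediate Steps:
F = 30 (F = -15*(-2) = 30)
Y(Q) = -3 (Y(Q) = -3 + (Q - Q) = -3 + 0 = -3)
m(R) = 2*R² (m(R) = R*(2*R) = 2*R²)
-14*(6 + m(Y(F))) = -14*(6 + 2*(-3)²) = -14*(6 + 2*9) = -14*(6 + 18) = -14*24 = -336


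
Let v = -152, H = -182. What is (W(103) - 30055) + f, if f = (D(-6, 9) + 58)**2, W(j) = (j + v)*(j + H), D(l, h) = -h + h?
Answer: -22820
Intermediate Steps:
D(l, h) = 0
W(j) = (-182 + j)*(-152 + j) (W(j) = (j - 152)*(j - 182) = (-152 + j)*(-182 + j) = (-182 + j)*(-152 + j))
f = 3364 (f = (0 + 58)**2 = 58**2 = 3364)
(W(103) - 30055) + f = ((27664 + 103**2 - 334*103) - 30055) + 3364 = ((27664 + 10609 - 34402) - 30055) + 3364 = (3871 - 30055) + 3364 = -26184 + 3364 = -22820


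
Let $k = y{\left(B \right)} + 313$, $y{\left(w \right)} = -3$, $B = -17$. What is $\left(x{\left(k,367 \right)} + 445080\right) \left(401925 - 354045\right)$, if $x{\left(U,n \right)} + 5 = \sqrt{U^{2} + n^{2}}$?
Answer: $21310191000 + 47880 \sqrt{230789} \approx 2.1333 \cdot 10^{10}$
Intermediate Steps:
$k = 310$ ($k = -3 + 313 = 310$)
$x{\left(U,n \right)} = -5 + \sqrt{U^{2} + n^{2}}$
$\left(x{\left(k,367 \right)} + 445080\right) \left(401925 - 354045\right) = \left(\left(-5 + \sqrt{310^{2} + 367^{2}}\right) + 445080\right) \left(401925 - 354045\right) = \left(\left(-5 + \sqrt{96100 + 134689}\right) + 445080\right) 47880 = \left(\left(-5 + \sqrt{230789}\right) + 445080\right) 47880 = \left(445075 + \sqrt{230789}\right) 47880 = 21310191000 + 47880 \sqrt{230789}$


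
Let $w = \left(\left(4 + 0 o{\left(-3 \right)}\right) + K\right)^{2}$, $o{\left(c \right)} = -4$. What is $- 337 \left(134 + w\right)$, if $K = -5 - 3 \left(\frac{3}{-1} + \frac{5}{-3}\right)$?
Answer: $-102111$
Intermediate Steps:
$K = 9$ ($K = -5 - 3 \left(3 \left(-1\right) + 5 \left(- \frac{1}{3}\right)\right) = -5 - 3 \left(-3 - \frac{5}{3}\right) = -5 - -14 = -5 + 14 = 9$)
$w = 169$ ($w = \left(\left(4 + 0 \left(-4\right)\right) + 9\right)^{2} = \left(\left(4 + 0\right) + 9\right)^{2} = \left(4 + 9\right)^{2} = 13^{2} = 169$)
$- 337 \left(134 + w\right) = - 337 \left(134 + 169\right) = \left(-337\right) 303 = -102111$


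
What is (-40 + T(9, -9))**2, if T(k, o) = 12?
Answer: 784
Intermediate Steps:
(-40 + T(9, -9))**2 = (-40 + 12)**2 = (-28)**2 = 784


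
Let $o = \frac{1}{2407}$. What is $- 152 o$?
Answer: $- \frac{152}{2407} \approx -0.063149$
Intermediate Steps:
$o = \frac{1}{2407} \approx 0.00041546$
$- 152 o = \left(-152\right) \frac{1}{2407} = - \frac{152}{2407}$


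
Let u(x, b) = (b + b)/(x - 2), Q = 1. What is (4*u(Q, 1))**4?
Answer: 4096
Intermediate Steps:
u(x, b) = 2*b/(-2 + x) (u(x, b) = (2*b)/(-2 + x) = 2*b/(-2 + x))
(4*u(Q, 1))**4 = (4*(2*1/(-2 + 1)))**4 = (4*(2*1/(-1)))**4 = (4*(2*1*(-1)))**4 = (4*(-2))**4 = (-8)**4 = 4096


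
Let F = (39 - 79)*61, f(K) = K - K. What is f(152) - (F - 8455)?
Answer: 10895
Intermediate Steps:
f(K) = 0
F = -2440 (F = -40*61 = -2440)
f(152) - (F - 8455) = 0 - (-2440 - 8455) = 0 - 1*(-10895) = 0 + 10895 = 10895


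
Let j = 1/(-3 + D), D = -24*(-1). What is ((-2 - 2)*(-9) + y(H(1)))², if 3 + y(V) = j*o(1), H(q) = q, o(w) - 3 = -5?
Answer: 477481/441 ≈ 1082.7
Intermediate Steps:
o(w) = -2 (o(w) = 3 - 5 = -2)
D = 24 (D = -4*(-6) = 24)
j = 1/21 (j = 1/(-3 + 24) = 1/21 ≈ 0.047619)
y(V) = -65/21 (y(V) = -3 + (1/21)*(-2) = -3 - 2/21 = -65/21)
((-2 - 2)*(-9) + y(H(1)))² = ((-2 - 2)*(-9) - 65/21)² = (-4*(-9) - 65/21)² = (36 - 65/21)² = (691/21)² = 477481/441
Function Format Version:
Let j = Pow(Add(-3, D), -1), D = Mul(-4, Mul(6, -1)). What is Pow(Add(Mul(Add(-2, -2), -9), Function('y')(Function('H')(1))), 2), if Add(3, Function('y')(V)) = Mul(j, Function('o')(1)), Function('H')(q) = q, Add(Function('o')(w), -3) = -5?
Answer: Rational(477481, 441) ≈ 1082.7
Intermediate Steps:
Function('o')(w) = -2 (Function('o')(w) = Add(3, -5) = -2)
D = 24 (D = Mul(-4, -6) = 24)
j = Rational(1, 21) (j = Pow(Add(-3, 24), -1) = Pow(21, -1) = Rational(1, 21) ≈ 0.047619)
Function('y')(V) = Rational(-65, 21) (Function('y')(V) = Add(-3, Mul(Rational(1, 21), -2)) = Add(-3, Rational(-2, 21)) = Rational(-65, 21))
Pow(Add(Mul(Add(-2, -2), -9), Function('y')(Function('H')(1))), 2) = Pow(Add(Mul(Add(-2, -2), -9), Rational(-65, 21)), 2) = Pow(Add(Mul(-4, -9), Rational(-65, 21)), 2) = Pow(Add(36, Rational(-65, 21)), 2) = Pow(Rational(691, 21), 2) = Rational(477481, 441)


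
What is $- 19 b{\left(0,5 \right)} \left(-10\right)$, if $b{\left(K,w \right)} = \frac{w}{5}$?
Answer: $190$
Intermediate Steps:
$b{\left(K,w \right)} = \frac{w}{5}$ ($b{\left(K,w \right)} = w \frac{1}{5} = \frac{w}{5}$)
$- 19 b{\left(0,5 \right)} \left(-10\right) = - 19 \cdot \frac{1}{5} \cdot 5 \left(-10\right) = \left(-19\right) 1 \left(-10\right) = \left(-19\right) \left(-10\right) = 190$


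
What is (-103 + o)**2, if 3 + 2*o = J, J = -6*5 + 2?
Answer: 56169/4 ≈ 14042.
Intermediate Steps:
J = -28 (J = -30 + 2 = -28)
o = -31/2 (o = -3/2 + (1/2)*(-28) = -3/2 - 14 = -31/2 ≈ -15.500)
(-103 + o)**2 = (-103 - 31/2)**2 = (-237/2)**2 = 56169/4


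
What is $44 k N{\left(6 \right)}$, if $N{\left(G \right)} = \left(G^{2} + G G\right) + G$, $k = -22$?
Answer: $-75504$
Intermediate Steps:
$N{\left(G \right)} = G + 2 G^{2}$ ($N{\left(G \right)} = \left(G^{2} + G^{2}\right) + G = 2 G^{2} + G = G + 2 G^{2}$)
$44 k N{\left(6 \right)} = 44 \left(-22\right) 6 \left(1 + 2 \cdot 6\right) = - 968 \cdot 6 \left(1 + 12\right) = - 968 \cdot 6 \cdot 13 = \left(-968\right) 78 = -75504$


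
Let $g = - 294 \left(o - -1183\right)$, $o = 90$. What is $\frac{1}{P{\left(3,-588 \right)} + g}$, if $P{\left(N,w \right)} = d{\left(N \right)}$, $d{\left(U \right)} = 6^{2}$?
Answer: $- \frac{1}{374226} \approx -2.6722 \cdot 10^{-6}$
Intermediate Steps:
$d{\left(U \right)} = 36$
$P{\left(N,w \right)} = 36$
$g = -374262$ ($g = - 294 \left(90 - -1183\right) = - 294 \left(90 + 1183\right) = \left(-294\right) 1273 = -374262$)
$\frac{1}{P{\left(3,-588 \right)} + g} = \frac{1}{36 - 374262} = \frac{1}{-374226} = - \frac{1}{374226}$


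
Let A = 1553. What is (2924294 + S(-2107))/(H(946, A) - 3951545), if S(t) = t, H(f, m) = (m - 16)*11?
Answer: -2922187/3934638 ≈ -0.74268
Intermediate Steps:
H(f, m) = -176 + 11*m (H(f, m) = (-16 + m)*11 = -176 + 11*m)
(2924294 + S(-2107))/(H(946, A) - 3951545) = (2924294 - 2107)/((-176 + 11*1553) - 3951545) = 2922187/((-176 + 17083) - 3951545) = 2922187/(16907 - 3951545) = 2922187/(-3934638) = 2922187*(-1/3934638) = -2922187/3934638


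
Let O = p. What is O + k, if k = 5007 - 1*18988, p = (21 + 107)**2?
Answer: 2403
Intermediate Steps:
p = 16384 (p = 128**2 = 16384)
O = 16384
k = -13981 (k = 5007 - 18988 = -13981)
O + k = 16384 - 13981 = 2403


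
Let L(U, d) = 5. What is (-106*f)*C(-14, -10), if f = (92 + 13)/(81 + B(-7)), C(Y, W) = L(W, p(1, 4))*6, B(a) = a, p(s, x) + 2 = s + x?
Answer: -166950/37 ≈ -4512.2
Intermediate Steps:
p(s, x) = -2 + s + x (p(s, x) = -2 + (s + x) = -2 + s + x)
C(Y, W) = 30 (C(Y, W) = 5*6 = 30)
f = 105/74 (f = (92 + 13)/(81 - 7) = 105/74 ≈ 1.4189)
(-106*f)*C(-14, -10) = -106*105/74*30 = -5565/37*30 = -166950/37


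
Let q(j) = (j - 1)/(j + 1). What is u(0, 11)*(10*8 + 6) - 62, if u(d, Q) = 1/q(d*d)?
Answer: -148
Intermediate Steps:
q(j) = (-1 + j)/(1 + j)
u(d, Q) = (1 + d²)/(-1 + d²) (u(d, Q) = 1/((-1 + d*d)/(1 + d*d)) = 1/((-1 + d²)/(1 + d²)) = (1 + d²)/(-1 + d²))
u(0, 11)*(10*8 + 6) - 62 = ((1 + 0²)/(-1 + 0²))*(10*8 + 6) - 62 = ((1 + 0)/(-1 + 0))*(80 + 6) - 62 = (1/(-1))*86 - 62 = -1*1*86 - 62 = -1*86 - 62 = -86 - 62 = -148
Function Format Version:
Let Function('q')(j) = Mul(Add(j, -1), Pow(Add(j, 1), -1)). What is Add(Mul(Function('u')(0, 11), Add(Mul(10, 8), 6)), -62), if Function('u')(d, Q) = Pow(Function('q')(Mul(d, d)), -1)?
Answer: -148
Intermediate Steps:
Function('q')(j) = Mul(Pow(Add(1, j), -1), Add(-1, j)) (Function('q')(j) = Mul(Add(-1, j), Pow(Add(1, j), -1)) = Mul(Pow(Add(1, j), -1), Add(-1, j)))
Function('u')(d, Q) = Mul(Pow(Add(-1, Pow(d, 2)), -1), Add(1, Pow(d, 2))) (Function('u')(d, Q) = Pow(Mul(Pow(Add(1, Mul(d, d)), -1), Add(-1, Mul(d, d))), -1) = Pow(Mul(Pow(Add(1, Pow(d, 2)), -1), Add(-1, Pow(d, 2))), -1) = Mul(Pow(Add(-1, Pow(d, 2)), -1), Add(1, Pow(d, 2))))
Add(Mul(Function('u')(0, 11), Add(Mul(10, 8), 6)), -62) = Add(Mul(Mul(Pow(Add(-1, Pow(0, 2)), -1), Add(1, Pow(0, 2))), Add(Mul(10, 8), 6)), -62) = Add(Mul(Mul(Pow(Add(-1, 0), -1), Add(1, 0)), Add(80, 6)), -62) = Add(Mul(Mul(Pow(-1, -1), 1), 86), -62) = Add(Mul(Mul(-1, 1), 86), -62) = Add(Mul(-1, 86), -62) = Add(-86, -62) = -148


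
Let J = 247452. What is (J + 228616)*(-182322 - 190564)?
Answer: -177519092248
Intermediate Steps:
(J + 228616)*(-182322 - 190564) = (247452 + 228616)*(-182322 - 190564) = 476068*(-372886) = -177519092248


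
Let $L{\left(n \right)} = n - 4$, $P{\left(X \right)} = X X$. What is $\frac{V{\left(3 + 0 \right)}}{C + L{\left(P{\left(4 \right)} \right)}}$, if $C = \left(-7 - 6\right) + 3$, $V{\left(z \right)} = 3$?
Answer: $\frac{3}{2} \approx 1.5$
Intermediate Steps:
$P{\left(X \right)} = X^{2}$
$L{\left(n \right)} = -4 + n$
$C = -10$ ($C = -13 + 3 = -10$)
$\frac{V{\left(3 + 0 \right)}}{C + L{\left(P{\left(4 \right)} \right)}} = \frac{1}{-10 - \left(4 - 4^{2}\right)} 3 = \frac{1}{-10 + \left(-4 + 16\right)} 3 = \frac{1}{-10 + 12} \cdot 3 = \frac{1}{2} \cdot 3 = \frac{3}{2}$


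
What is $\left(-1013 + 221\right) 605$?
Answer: $-479160$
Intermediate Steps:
$\left(-1013 + 221\right) 605 = \left(-792\right) 605 = -479160$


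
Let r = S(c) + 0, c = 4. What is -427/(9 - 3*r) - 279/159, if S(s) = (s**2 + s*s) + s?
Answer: 13424/5247 ≈ 2.5584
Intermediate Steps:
S(s) = s + 2*s**2 (S(s) = (s**2 + s**2) + s = 2*s**2 + s = s + 2*s**2)
r = 36 (r = 4*(1 + 2*4) + 0 = 4*(1 + 8) + 0 = 4*9 + 0 = 36 + 0 = 36)
-427/(9 - 3*r) - 279/159 = -427/(9 - 3*36) - 279/159 = -427/(9 - 108) - 279*1/159 = -427/(-99) - 93/53 = -427*(-1/99) - 93/53 = 427/99 - 93/53 = 13424/5247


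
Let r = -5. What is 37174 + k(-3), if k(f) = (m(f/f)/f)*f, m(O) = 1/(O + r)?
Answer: 148695/4 ≈ 37174.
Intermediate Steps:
m(O) = 1/(-5 + O) (m(O) = 1/(O - 5) = 1/(-5 + O))
k(f) = -¼ (k(f) = (1/((-5 + f/f)*f))*f = (1/((-5 + 1)*f))*f = (1/((-4)*f))*f = (-1/(4*f))*f = -¼)
37174 + k(-3) = 37174 - ¼ = 148695/4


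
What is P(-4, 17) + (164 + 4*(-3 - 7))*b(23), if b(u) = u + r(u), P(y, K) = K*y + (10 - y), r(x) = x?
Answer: 5650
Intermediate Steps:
P(y, K) = 10 - y + K*y
b(u) = 2*u (b(u) = u + u = 2*u)
P(-4, 17) + (164 + 4*(-3 - 7))*b(23) = (10 - 1*(-4) + 17*(-4)) + (164 + 4*(-3 - 7))*(2*23) = (10 + 4 - 68) + (164 + 4*(-10))*46 = -54 + (164 - 40)*46 = -54 + 124*46 = -54 + 5704 = 5650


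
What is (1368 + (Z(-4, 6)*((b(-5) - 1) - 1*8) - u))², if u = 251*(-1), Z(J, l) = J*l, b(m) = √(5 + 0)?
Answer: 3370105 - 88080*√5 ≈ 3.1732e+6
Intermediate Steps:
b(m) = √5
u = -251
(1368 + (Z(-4, 6)*((b(-5) - 1) - 1*8) - u))² = (1368 + ((-4*6)*((√5 - 1) - 1*8) - 1*(-251)))² = (1368 + (-24*((-1 + √5) - 8) + 251))² = (1368 + (-24*(-9 + √5) + 251))² = (1368 + ((216 - 24*√5) + 251))² = (1368 + (467 - 24*√5))² = (1835 - 24*√5)²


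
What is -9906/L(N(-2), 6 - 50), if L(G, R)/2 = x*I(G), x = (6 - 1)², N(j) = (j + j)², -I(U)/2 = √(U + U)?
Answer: 4953*√2/400 ≈ 17.512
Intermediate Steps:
I(U) = -2*√2*√U (I(U) = -2*√(U + U) = -2*√2*√U)
N(j) = 4*j² (N(j) = (2*j)² = 4*j²)
x = 25 (x = 5² = 25)
L(G, R) = -100*√2*√G (L(G, R) = 2*(25*(-2*√2*√G)) = 2*(-50*√2*√G) = -100*√2*√G)
-9906/L(N(-2), 6 - 50) = -9906*(-√2/800) = -(-4953)*√2/400 = 4953*√2/400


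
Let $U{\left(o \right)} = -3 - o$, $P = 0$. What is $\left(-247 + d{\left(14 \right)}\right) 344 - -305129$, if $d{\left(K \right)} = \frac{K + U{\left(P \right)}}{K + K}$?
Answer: $\frac{1542073}{7} \approx 2.203 \cdot 10^{5}$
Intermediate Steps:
$d{\left(K \right)} = \frac{-3 + K}{2 K}$ ($d{\left(K \right)} = \frac{K - 3}{K + K} = \frac{K + \left(-3 + 0\right)}{2 K} = \left(K - 3\right) \frac{1}{2 K} = \left(-3 + K\right) \frac{1}{2 K} = \frac{-3 + K}{2 K}$)
$\left(-247 + d{\left(14 \right)}\right) 344 - -305129 = \left(-247 + \frac{-3 + 14}{2 \cdot 14}\right) 344 - -305129 = \left(-247 + \frac{1}{2} \cdot \frac{1}{14} \cdot 11\right) 344 + 305129 = \left(-247 + \frac{11}{28}\right) 344 + 305129 = \left(- \frac{6905}{28}\right) 344 + 305129 = - \frac{593830}{7} + 305129 = \frac{1542073}{7}$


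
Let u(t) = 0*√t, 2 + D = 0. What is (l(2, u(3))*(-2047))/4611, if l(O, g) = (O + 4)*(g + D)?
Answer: 8188/1537 ≈ 5.3273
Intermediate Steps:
D = -2 (D = -2 + 0 = -2)
u(t) = 0
l(O, g) = (-2 + g)*(4 + O) (l(O, g) = (O + 4)*(g - 2) = (4 + O)*(-2 + g) = (-2 + g)*(4 + O))
(l(2, u(3))*(-2047))/4611 = ((-8 - 2*2 + 4*0 + 2*0)*(-2047))/4611 = ((-8 - 4 + 0 + 0)*(-2047))*(1/4611) = -12*(-2047)*(1/4611) = 24564*(1/4611) = 8188/1537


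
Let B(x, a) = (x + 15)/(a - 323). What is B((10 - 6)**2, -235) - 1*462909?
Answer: -8332363/18 ≈ -4.6291e+5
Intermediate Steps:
B(x, a) = (15 + x)/(-323 + a)
B((10 - 6)**2, -235) - 1*462909 = (15 + (10 - 6)**2)/(-323 - 235) - 1*462909 = (15 + 4**2)/(-558) - 462909 = -(15 + 16)/558 - 462909 = -1/558*31 - 462909 = -1/18 - 462909 = -8332363/18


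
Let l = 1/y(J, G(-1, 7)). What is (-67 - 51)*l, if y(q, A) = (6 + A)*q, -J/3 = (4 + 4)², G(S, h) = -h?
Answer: -59/96 ≈ -0.61458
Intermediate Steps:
J = -192 (J = -3*(4 + 4)² = -3*8² = -3*64 = -192)
y(q, A) = q*(6 + A)
l = 1/192 (l = 1/(-192*(6 - 1*7)) = 1/(-192*(6 - 7)) = 1/(-192*(-1)) = 1/192 ≈ 0.0052083)
(-67 - 51)*l = (-67 - 51)*(1/192) = -118*1/192 = -59/96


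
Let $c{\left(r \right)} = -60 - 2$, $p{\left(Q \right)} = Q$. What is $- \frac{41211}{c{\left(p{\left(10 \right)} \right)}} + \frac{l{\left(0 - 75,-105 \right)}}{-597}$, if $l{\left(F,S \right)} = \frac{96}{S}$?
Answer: $\frac{861105829}{1295490} \approx 664.7$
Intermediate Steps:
$c{\left(r \right)} = -62$
$- \frac{41211}{c{\left(p{\left(10 \right)} \right)}} + \frac{l{\left(0 - 75,-105 \right)}}{-597} = - \frac{41211}{-62} + \frac{96 \frac{1}{-105}}{-597} = \left(-41211\right) \left(- \frac{1}{62}\right) + 96 \left(- \frac{1}{105}\right) \left(- \frac{1}{597}\right) = \frac{41211}{62} - - \frac{32}{20895} = \frac{41211}{62} + \frac{32}{20895} = \frac{861105829}{1295490}$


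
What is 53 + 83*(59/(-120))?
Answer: 1463/120 ≈ 12.192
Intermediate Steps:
53 + 83*(59/(-120)) = 53 + 83*(59*(-1/120)) = 53 + 83*(-59/120) = 53 - 4897/120 = 1463/120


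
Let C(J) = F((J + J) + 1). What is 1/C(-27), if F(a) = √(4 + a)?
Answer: -I/7 ≈ -0.14286*I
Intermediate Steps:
C(J) = √(5 + 2*J) (C(J) = √(4 + ((J + J) + 1)) = √(4 + (2*J + 1)) = √(4 + (1 + 2*J)) = √(5 + 2*J))
1/C(-27) = 1/(√(5 + 2*(-27))) = 1/(√(5 - 54)) = 1/(√(-49)) = 1/(7*I) = -I/7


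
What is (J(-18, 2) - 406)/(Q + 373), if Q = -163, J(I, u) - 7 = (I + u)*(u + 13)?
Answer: -213/70 ≈ -3.0429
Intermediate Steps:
J(I, u) = 7 + (13 + u)*(I + u) (J(I, u) = 7 + (I + u)*(u + 13) = 7 + (I + u)*(13 + u) = 7 + (13 + u)*(I + u))
(J(-18, 2) - 406)/(Q + 373) = ((7 + 2² + 13*(-18) + 13*2 - 18*2) - 406)/(-163 + 373) = ((7 + 4 - 234 + 26 - 36) - 406)/210 = (-233 - 406)*(1/210) = -639*1/210 = -213/70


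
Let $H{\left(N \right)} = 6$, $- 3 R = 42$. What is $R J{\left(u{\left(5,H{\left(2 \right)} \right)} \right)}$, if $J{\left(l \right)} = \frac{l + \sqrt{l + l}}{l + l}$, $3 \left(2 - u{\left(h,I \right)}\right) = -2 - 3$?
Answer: $-7 - \frac{7 \sqrt{66}}{11} \approx -12.17$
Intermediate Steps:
$R = -14$ ($R = \left(- \frac{1}{3}\right) 42 = -14$)
$u{\left(h,I \right)} = \frac{11}{3}$ ($u{\left(h,I \right)} = 2 - \frac{-2 - 3}{3} = 2 - - \frac{5}{3} = 2 + \frac{5}{3} = \frac{11}{3}$)
$J{\left(l \right)} = \frac{l + \sqrt{2} \sqrt{l}}{2 l}$ ($J{\left(l \right)} = \frac{l + \sqrt{2 l}}{2 l} = \left(l + \sqrt{2} \sqrt{l}\right) \frac{1}{2 l} = \frac{l + \sqrt{2} \sqrt{l}}{2 l}$)
$R J{\left(u{\left(5,H{\left(2 \right)} \right)} \right)} = - 14 \left(\frac{1}{2} + \frac{\sqrt{2}}{2 \frac{\sqrt{33}}{3}}\right) = - 14 \left(\frac{1}{2} + \frac{\sqrt{2} \frac{\sqrt{33}}{11}}{2}\right) = - 14 \left(\frac{1}{2} + \frac{\sqrt{66}}{22}\right) = -7 - \frac{7 \sqrt{66}}{11}$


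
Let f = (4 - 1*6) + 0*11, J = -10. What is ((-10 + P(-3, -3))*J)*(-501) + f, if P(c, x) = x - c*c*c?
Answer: 70138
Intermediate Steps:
P(c, x) = x - c**3 (P(c, x) = x - c**2*c = x - c**3)
f = -2 (f = (4 - 6) + 0 = -2 + 0 = -2)
((-10 + P(-3, -3))*J)*(-501) + f = ((-10 + (-3 - 1*(-3)**3))*(-10))*(-501) - 2 = ((-10 + (-3 - 1*(-27)))*(-10))*(-501) - 2 = ((-10 + (-3 + 27))*(-10))*(-501) - 2 = ((-10 + 24)*(-10))*(-501) - 2 = (14*(-10))*(-501) - 2 = -140*(-501) - 2 = 70140 - 2 = 70138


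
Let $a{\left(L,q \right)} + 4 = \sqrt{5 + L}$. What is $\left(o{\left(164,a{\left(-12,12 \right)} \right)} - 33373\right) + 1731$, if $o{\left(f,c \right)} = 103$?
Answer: $-31539$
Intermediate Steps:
$a{\left(L,q \right)} = -4 + \sqrt{5 + L}$
$\left(o{\left(164,a{\left(-12,12 \right)} \right)} - 33373\right) + 1731 = \left(103 - 33373\right) + 1731 = -33270 + 1731 = -31539$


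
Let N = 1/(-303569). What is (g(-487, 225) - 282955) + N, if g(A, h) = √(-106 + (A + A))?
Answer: -85896366396/303569 + 6*I*√30 ≈ -2.8296e+5 + 32.863*I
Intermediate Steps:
g(A, h) = √(-106 + 2*A)
N = -1/303569 ≈ -3.2941e-6
(g(-487, 225) - 282955) + N = (√(-106 + 2*(-487)) - 282955) - 1/303569 = (√(-106 - 974) - 282955) - 1/303569 = (√(-1080) - 282955) - 1/303569 = (6*I*√30 - 282955) - 1/303569 = (-282955 + 6*I*√30) - 1/303569 = -85896366396/303569 + 6*I*√30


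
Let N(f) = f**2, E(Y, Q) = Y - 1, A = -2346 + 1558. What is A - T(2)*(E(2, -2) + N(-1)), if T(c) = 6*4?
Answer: -836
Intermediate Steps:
T(c) = 24
A = -788
E(Y, Q) = -1 + Y
A - T(2)*(E(2, -2) + N(-1)) = -788 - 24*((-1 + 2) + (-1)**2) = -788 - 24*(1 + 1) = -788 - 24*2 = -788 - 1*48 = -788 - 48 = -836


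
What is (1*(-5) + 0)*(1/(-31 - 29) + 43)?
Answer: -2579/12 ≈ -214.92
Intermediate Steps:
(1*(-5) + 0)*(1/(-31 - 29) + 43) = (-5 + 0)*(1/(-60) + 43) = -5*(-1/60 + 43) = -5*2579/60 = -2579/12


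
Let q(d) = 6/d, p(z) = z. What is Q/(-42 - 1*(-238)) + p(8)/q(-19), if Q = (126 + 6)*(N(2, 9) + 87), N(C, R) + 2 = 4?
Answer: 5087/147 ≈ 34.605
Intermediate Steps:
N(C, R) = 2 (N(C, R) = -2 + 4 = 2)
Q = 11748 (Q = (126 + 6)*(2 + 87) = 132*89 = 11748)
Q/(-42 - 1*(-238)) + p(8)/q(-19) = 11748/(-42 - 1*(-238)) + 8/((6/(-19))) = 11748/(-42 + 238) + 8/((6*(-1/19))) = 11748/196 + 8/(-6/19) = 11748*(1/196) + 8*(-19/6) = 2937/49 - 76/3 = 5087/147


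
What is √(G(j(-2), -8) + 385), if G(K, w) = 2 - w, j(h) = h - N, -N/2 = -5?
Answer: √395 ≈ 19.875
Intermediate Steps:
N = 10 (N = -2*(-5) = 10)
j(h) = -10 + h (j(h) = h - 1*10 = h - 10 = -10 + h)
√(G(j(-2), -8) + 385) = √((2 - 1*(-8)) + 385) = √((2 + 8) + 385) = √(10 + 385) = √395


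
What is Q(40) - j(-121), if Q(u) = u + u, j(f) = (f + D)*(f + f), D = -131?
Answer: -60904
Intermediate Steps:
j(f) = 2*f*(-131 + f) (j(f) = (f - 131)*(f + f) = (-131 + f)*(2*f) = 2*f*(-131 + f))
Q(u) = 2*u
Q(40) - j(-121) = 2*40 - 2*(-121)*(-131 - 121) = 80 - 2*(-121)*(-252) = 80 - 1*60984 = 80 - 60984 = -60904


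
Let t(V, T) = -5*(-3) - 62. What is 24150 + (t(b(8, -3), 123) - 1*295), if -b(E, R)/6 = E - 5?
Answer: 23808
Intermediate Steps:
b(E, R) = 30 - 6*E (b(E, R) = -6*(E - 5) = -6*(-5 + E) = 30 - 6*E)
t(V, T) = -47 (t(V, T) = 15 - 62 = -47)
24150 + (t(b(8, -3), 123) - 1*295) = 24150 + (-47 - 1*295) = 24150 + (-47 - 295) = 24150 - 342 = 23808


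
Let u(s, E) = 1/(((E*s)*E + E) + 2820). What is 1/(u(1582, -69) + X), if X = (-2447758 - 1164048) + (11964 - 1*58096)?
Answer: -7534653/27561293525513 ≈ -2.7338e-7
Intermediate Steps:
u(s, E) = 1/(2820 + E + s*E²) (u(s, E) = 1/((s*E² + E) + 2820) = 1/((E + s*E²) + 2820) = 1/(2820 + E + s*E²))
X = -3657938 (X = -3611806 + (11964 - 58096) = -3611806 - 46132 = -3657938)
1/(u(1582, -69) + X) = 1/(1/(2820 - 69 + 1582*(-69)²) - 3657938) = 1/(1/(2820 - 69 + 1582*4761) - 3657938) = 1/(1/(2820 - 69 + 7531902) - 3657938) = 1/(1/7534653 - 3657938) = 1/(-27561293525513/7534653) = -7534653/27561293525513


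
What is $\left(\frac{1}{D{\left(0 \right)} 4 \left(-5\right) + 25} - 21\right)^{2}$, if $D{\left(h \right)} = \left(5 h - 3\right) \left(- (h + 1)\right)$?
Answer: $\frac{541696}{1225} \approx 442.2$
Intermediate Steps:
$D{\left(h \right)} = \left(-1 - h\right) \left(-3 + 5 h\right)$ ($D{\left(h \right)} = \left(-3 + 5 h\right) \left(- (1 + h)\right) = \left(-3 + 5 h\right) \left(-1 - h\right) = \left(-1 - h\right) \left(-3 + 5 h\right)$)
$\left(\frac{1}{D{\left(0 \right)} 4 \left(-5\right) + 25} - 21\right)^{2} = \left(\frac{1}{\left(3 - 5 \cdot 0^{2} - 0\right) 4 \left(-5\right) + 25} - 21\right)^{2} = \left(\frac{1}{\left(3 - 0 + 0\right) 4 \left(-5\right) + 25} - 21\right)^{2} = \left(\frac{1}{\left(3 + 0 + 0\right) 4 \left(-5\right) + 25} - 21\right)^{2} = \left(\frac{1}{3 \cdot 4 \left(-5\right) + 25} - 21\right)^{2} = \left(\frac{1}{12 \left(-5\right) + 25} - 21\right)^{2} = \left(\frac{1}{-60 + 25} - 21\right)^{2} = \left(\frac{1}{-35} - 21\right)^{2} = \left(- \frac{1}{35} - 21\right)^{2} = \left(- \frac{736}{35}\right)^{2} = \frac{541696}{1225}$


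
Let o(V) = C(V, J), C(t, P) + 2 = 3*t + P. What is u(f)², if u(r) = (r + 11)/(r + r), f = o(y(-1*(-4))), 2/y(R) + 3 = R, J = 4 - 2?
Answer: 289/144 ≈ 2.0069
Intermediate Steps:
J = 2
C(t, P) = -2 + P + 3*t (C(t, P) = -2 + (3*t + P) = -2 + (P + 3*t) = -2 + P + 3*t)
y(R) = 2/(-3 + R)
o(V) = 3*V (o(V) = -2 + 2 + 3*V = 3*V)
f = 6 (f = 3*(2/(-3 - 1*(-4))) = 3*(2/(-3 + 4)) = 3*(2/1) = 3*(2*1) = 3*2 = 6)
u(r) = (11 + r)/(2*r) (u(r) = (11 + r)/((2*r)) = (11 + r)*(1/(2*r)) = (11 + r)/(2*r))
u(f)² = ((½)*(11 + 6)/6)² = ((½)*(⅙)*17)² = (17/12)² = 289/144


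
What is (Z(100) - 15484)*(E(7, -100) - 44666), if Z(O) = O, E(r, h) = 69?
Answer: 686080248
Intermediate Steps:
(Z(100) - 15484)*(E(7, -100) - 44666) = (100 - 15484)*(69 - 44666) = -15384*(-44597) = 686080248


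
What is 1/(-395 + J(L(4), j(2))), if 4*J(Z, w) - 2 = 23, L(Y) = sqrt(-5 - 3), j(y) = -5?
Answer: -4/1555 ≈ -0.0025723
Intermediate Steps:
L(Y) = 2*I*sqrt(2) (L(Y) = sqrt(-8) = 2*I*sqrt(2))
J(Z, w) = 25/4 (J(Z, w) = 1/2 + (1/4)*23 = 1/2 + 23/4 = 25/4)
1/(-395 + J(L(4), j(2))) = 1/(-395 + 25/4) = 1/(-1555/4) = -4/1555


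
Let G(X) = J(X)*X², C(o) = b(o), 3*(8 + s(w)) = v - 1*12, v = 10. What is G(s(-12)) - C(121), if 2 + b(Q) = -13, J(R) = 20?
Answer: 13655/9 ≈ 1517.2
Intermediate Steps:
b(Q) = -15 (b(Q) = -2 - 13 = -15)
s(w) = -26/3 (s(w) = -8 + (10 - 1*12)/3 = -8 + (10 - 12)/3 = -8 + (⅓)*(-2) = -8 - ⅔ = -26/3)
C(o) = -15
G(X) = 20*X²
G(s(-12)) - C(121) = 20*(-26/3)² - 1*(-15) = 20*(676/9) + 15 = 13520/9 + 15 = 13655/9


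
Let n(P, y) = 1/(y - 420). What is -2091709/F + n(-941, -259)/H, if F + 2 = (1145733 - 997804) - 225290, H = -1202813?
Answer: 1708319713943506/63183137818801 ≈ 27.038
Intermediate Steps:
F = -77363 (F = -2 + ((1145733 - 997804) - 225290) = -2 + (147929 - 225290) = -2 - 77361 = -77363)
n(P, y) = 1/(-420 + y)
-2091709/F + n(-941, -259)/H = -2091709/(-77363) + 1/(-420 - 259*(-1202813)) = -2091709*(-1/77363) - 1/1202813/(-679) = 2091709/77363 - 1/679*(-1/1202813) = 2091709/77363 + 1/816710027 = 1708319713943506/63183137818801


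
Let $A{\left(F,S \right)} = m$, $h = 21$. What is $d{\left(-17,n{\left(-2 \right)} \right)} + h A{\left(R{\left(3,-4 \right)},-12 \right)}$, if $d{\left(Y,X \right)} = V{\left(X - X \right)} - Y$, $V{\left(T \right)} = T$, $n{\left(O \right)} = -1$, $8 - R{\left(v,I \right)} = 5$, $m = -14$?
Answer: $-277$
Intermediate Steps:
$R{\left(v,I \right)} = 3$ ($R{\left(v,I \right)} = 8 - 5 = 3$)
$A{\left(F,S \right)} = -14$
$d{\left(Y,X \right)} = - Y$ ($d{\left(Y,X \right)} = \left(X - X\right) - Y = 0 - Y = - Y$)
$d{\left(-17,n{\left(-2 \right)} \right)} + h A{\left(R{\left(3,-4 \right)},-12 \right)} = \left(-1\right) \left(-17\right) + 21 \left(-14\right) = 17 - 294 = -277$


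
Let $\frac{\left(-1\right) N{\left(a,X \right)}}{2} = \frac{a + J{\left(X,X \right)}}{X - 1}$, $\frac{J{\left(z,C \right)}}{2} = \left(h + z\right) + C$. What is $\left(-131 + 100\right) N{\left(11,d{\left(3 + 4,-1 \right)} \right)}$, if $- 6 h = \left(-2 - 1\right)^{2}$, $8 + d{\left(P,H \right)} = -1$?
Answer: $\frac{868}{5} \approx 173.6$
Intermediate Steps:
$d{\left(P,H \right)} = -9$ ($d{\left(P,H \right)} = -8 - 1 = -9$)
$h = - \frac{3}{2}$ ($h = - \frac{\left(-2 - 1\right)^{2}}{6} = - \frac{\left(-3\right)^{2}}{6} = \left(- \frac{1}{6}\right) 9 = - \frac{3}{2} \approx -1.5$)
$J{\left(z,C \right)} = -3 + 2 C + 2 z$ ($J{\left(z,C \right)} = 2 \left(\left(- \frac{3}{2} + z\right) + C\right) = 2 \left(- \frac{3}{2} + C + z\right) = -3 + 2 C + 2 z$)
$N{\left(a,X \right)} = - \frac{2 \left(-3 + a + 4 X\right)}{-1 + X}$ ($N{\left(a,X \right)} = - 2 \frac{a + \left(-3 + 2 X + 2 X\right)}{X - 1} = - 2 \frac{a + \left(-3 + 4 X\right)}{-1 + X} = - 2 \frac{-3 + a + 4 X}{-1 + X} = - \frac{2 \left(-3 + a + 4 X\right)}{-1 + X}$)
$\left(-131 + 100\right) N{\left(11,d{\left(3 + 4,-1 \right)} \right)} = \left(-131 + 100\right) \frac{2 \left(3 - 11 - -36\right)}{-1 - 9} = - 31 \frac{2 \left(3 - 11 + 36\right)}{-10} = - 31 \cdot 2 \left(- \frac{1}{10}\right) 28 = \left(-31\right) \left(- \frac{28}{5}\right) = \frac{868}{5}$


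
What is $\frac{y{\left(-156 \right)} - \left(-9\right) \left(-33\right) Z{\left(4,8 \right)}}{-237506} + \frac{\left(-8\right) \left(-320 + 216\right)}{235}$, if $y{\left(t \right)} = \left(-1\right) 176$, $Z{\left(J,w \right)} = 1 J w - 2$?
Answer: $\frac{99870101}{27906955} \approx 3.5787$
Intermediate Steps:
$Z{\left(J,w \right)} = -2 + J w$ ($Z{\left(J,w \right)} = J w - 2 = -2 + J w$)
$y{\left(t \right)} = -176$
$\frac{y{\left(-156 \right)} - \left(-9\right) \left(-33\right) Z{\left(4,8 \right)}}{-237506} + \frac{\left(-8\right) \left(-320 + 216\right)}{235} = \frac{-176 - \left(-9\right) \left(-33\right) \left(-2 + 4 \cdot 8\right)}{-237506} + \frac{\left(-8\right) \left(-320 + 216\right)}{235} = \left(-176 - 297 \left(-2 + 32\right)\right) \left(- \frac{1}{237506}\right) + \left(-8\right) \left(-104\right) \frac{1}{235} = \left(-176 - 297 \cdot 30\right) \left(- \frac{1}{237506}\right) + 832 \cdot \frac{1}{235} = \left(-176 - 8910\right) \left(- \frac{1}{237506}\right) + \frac{832}{235} = \left(-9086\right) \left(- \frac{1}{237506}\right) + \frac{832}{235} = \frac{4543}{118753} + \frac{832}{235} = \frac{99870101}{27906955}$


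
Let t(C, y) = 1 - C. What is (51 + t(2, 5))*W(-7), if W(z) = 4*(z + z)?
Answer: -2800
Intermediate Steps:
W(z) = 8*z (W(z) = 4*(2*z) = 8*z)
(51 + t(2, 5))*W(-7) = (51 + (1 - 1*2))*(8*(-7)) = (51 + (1 - 2))*(-56) = (51 - 1)*(-56) = 50*(-56) = -2800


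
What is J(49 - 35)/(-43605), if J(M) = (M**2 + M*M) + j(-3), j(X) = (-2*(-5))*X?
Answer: -362/43605 ≈ -0.0083018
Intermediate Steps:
j(X) = 10*X
J(M) = -30 + 2*M**2 (J(M) = (M**2 + M*M) + 10*(-3) = (M**2 + M**2) - 30 = 2*M**2 - 30 = -30 + 2*M**2)
J(49 - 35)/(-43605) = (-30 + 2*(49 - 35)**2)/(-43605) = (-30 + 2*14**2)*(-1/43605) = (-30 + 2*196)*(-1/43605) = (-30 + 392)*(-1/43605) = 362*(-1/43605) = -362/43605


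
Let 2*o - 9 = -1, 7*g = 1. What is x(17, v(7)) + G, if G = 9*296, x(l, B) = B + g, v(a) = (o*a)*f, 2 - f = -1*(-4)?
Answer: 18257/7 ≈ 2608.1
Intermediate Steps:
g = ⅐ (g = (⅐)*1 = ⅐ ≈ 0.14286)
o = 4 (o = 9/2 + (½)*(-1) = 9/2 - ½ = 4)
f = -2 (f = 2 - (-1)*(-4) = 2 - 1*4 = 2 - 4 = -2)
v(a) = -8*a (v(a) = (4*a)*(-2) = -8*a)
x(l, B) = ⅐ + B (x(l, B) = B + ⅐ = ⅐ + B)
G = 2664
x(17, v(7)) + G = (⅐ - 8*7) + 2664 = (⅐ - 56) + 2664 = -391/7 + 2664 = 18257/7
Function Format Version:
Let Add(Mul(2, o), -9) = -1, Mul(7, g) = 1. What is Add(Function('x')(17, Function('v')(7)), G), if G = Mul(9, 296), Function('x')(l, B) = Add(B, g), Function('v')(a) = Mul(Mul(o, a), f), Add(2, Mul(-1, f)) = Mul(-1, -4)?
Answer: Rational(18257, 7) ≈ 2608.1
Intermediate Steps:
g = Rational(1, 7) (g = Mul(Rational(1, 7), 1) = Rational(1, 7) ≈ 0.14286)
o = 4 (o = Add(Rational(9, 2), Mul(Rational(1, 2), -1)) = Add(Rational(9, 2), Rational(-1, 2)) = 4)
f = -2 (f = Add(2, Mul(-1, Mul(-1, -4))) = Add(2, Mul(-1, 4)) = Add(2, -4) = -2)
Function('v')(a) = Mul(-8, a) (Function('v')(a) = Mul(Mul(4, a), -2) = Mul(-8, a))
Function('x')(l, B) = Add(Rational(1, 7), B) (Function('x')(l, B) = Add(B, Rational(1, 7)) = Add(Rational(1, 7), B))
G = 2664
Add(Function('x')(17, Function('v')(7)), G) = Add(Add(Rational(1, 7), Mul(-8, 7)), 2664) = Add(Add(Rational(1, 7), -56), 2664) = Add(Rational(-391, 7), 2664) = Rational(18257, 7)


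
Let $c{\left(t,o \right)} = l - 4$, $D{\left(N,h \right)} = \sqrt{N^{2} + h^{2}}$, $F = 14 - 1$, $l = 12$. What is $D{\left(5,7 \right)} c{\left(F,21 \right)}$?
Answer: $8 \sqrt{74} \approx 68.819$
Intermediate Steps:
$F = 13$
$c{\left(t,o \right)} = 8$ ($c{\left(t,o \right)} = 12 - 4 = 8$)
$D{\left(5,7 \right)} c{\left(F,21 \right)} = \sqrt{5^{2} + 7^{2}} \cdot 8 = \sqrt{25 + 49} \cdot 8 = \sqrt{74} \cdot 8 = 8 \sqrt{74}$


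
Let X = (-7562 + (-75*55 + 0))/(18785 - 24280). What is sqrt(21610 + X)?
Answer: sqrt(652578710315)/5495 ≈ 147.01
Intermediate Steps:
X = 11687/5495 (X = (-7562 + (-4125 + 0))/(-5495) = (-7562 - 4125)*(-1/5495) = -11687*(-1/5495) = 11687/5495 ≈ 2.1268)
sqrt(21610 + X) = sqrt(21610 + 11687/5495) = sqrt(118758637/5495) = sqrt(652578710315)/5495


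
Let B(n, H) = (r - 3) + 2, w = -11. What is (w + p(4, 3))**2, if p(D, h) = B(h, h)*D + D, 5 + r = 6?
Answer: 49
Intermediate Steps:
r = 1 (r = -5 + 6 = 1)
B(n, H) = 0 (B(n, H) = (1 - 3) + 2 = -2 + 2 = 0)
p(D, h) = D (p(D, h) = 0*D + D = 0 + D = D)
(w + p(4, 3))**2 = (-11 + 4)**2 = (-7)**2 = 49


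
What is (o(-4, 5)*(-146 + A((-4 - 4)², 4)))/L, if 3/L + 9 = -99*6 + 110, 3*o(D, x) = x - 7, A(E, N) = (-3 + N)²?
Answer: -142970/9 ≈ -15886.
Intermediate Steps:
o(D, x) = -7/3 + x/3 (o(D, x) = (x - 7)/3 = (-7 + x)/3 = -7/3 + x/3)
L = -3/493 (L = 3/(-9 + (-99*6 + 110)) = 3/(-9 + (-594 + 110)) = 3/(-9 - 484) = 3/(-493) = 3*(-1/493) = -3/493 ≈ -0.0060852)
(o(-4, 5)*(-146 + A((-4 - 4)², 4)))/L = ((-7/3 + (⅓)*5)*(-146 + (-3 + 4)²))/(-3/493) = ((-7/3 + 5/3)*(-146 + 1²))*(-493/3) = -2*(-146 + 1)/3*(-493/3) = -⅔*(-145)*(-493/3) = (290/3)*(-493/3) = -142970/9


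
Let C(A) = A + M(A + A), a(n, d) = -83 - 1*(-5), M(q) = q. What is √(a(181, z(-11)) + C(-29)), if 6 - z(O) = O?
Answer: I*√165 ≈ 12.845*I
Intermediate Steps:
z(O) = 6 - O
a(n, d) = -78 (a(n, d) = -83 + 5 = -78)
C(A) = 3*A (C(A) = A + (A + A) = A + 2*A = 3*A)
√(a(181, z(-11)) + C(-29)) = √(-78 + 3*(-29)) = √(-78 - 87) = √(-165) = I*√165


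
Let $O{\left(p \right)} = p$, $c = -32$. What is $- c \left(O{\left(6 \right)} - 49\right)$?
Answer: $-1376$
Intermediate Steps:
$- c \left(O{\left(6 \right)} - 49\right) = - \left(-32\right) \left(6 - 49\right) = - \left(-32\right) \left(-43\right) = \left(-1\right) 1376 = -1376$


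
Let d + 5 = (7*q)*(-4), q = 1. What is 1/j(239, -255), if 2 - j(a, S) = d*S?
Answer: -1/8413 ≈ -0.00011886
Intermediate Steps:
d = -33 (d = -5 + (7*1)*(-4) = -5 + 7*(-4) = -5 - 28 = -33)
j(a, S) = 2 + 33*S (j(a, S) = 2 - (-33)*S = 2 + 33*S)
1/j(239, -255) = 1/(2 + 33*(-255)) = 1/(2 - 8415) = 1/(-8413) = -1/8413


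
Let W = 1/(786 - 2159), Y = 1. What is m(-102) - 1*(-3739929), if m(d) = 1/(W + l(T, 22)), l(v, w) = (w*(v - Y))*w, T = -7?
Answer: 19882423724380/5316257 ≈ 3.7399e+6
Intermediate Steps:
l(v, w) = w**2*(-1 + v) (l(v, w) = (w*(v - 1*1))*w = (w*(v - 1))*w = (w*(-1 + v))*w = w**2*(-1 + v))
W = -1/1373 (W = 1/(-1373) = -1/1373 ≈ -0.00072833)
m(d) = -1373/5316257 (m(d) = 1/(-1/1373 + 22**2*(-1 - 7)) = 1/(-1/1373 + 484*(-8)) = 1/(-1/1373 - 3872) = 1/(-5316257/1373) = -1373/5316257)
m(-102) - 1*(-3739929) = -1373/5316257 - 1*(-3739929) = -1373/5316257 + 3739929 = 19882423724380/5316257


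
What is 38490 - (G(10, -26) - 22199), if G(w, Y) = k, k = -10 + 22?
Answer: 60677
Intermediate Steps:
k = 12
G(w, Y) = 12
38490 - (G(10, -26) - 22199) = 38490 - (12 - 22199) = 38490 - 1*(-22187) = 38490 + 22187 = 60677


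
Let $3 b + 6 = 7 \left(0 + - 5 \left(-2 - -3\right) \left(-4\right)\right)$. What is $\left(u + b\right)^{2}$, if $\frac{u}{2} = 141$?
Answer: $\frac{960400}{9} \approx 1.0671 \cdot 10^{5}$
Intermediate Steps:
$u = 282$ ($u = 2 \cdot 141 = 282$)
$b = \frac{134}{3}$ ($b = -2 + \frac{7 \left(0 + - 5 \left(-2 - -3\right) \left(-4\right)\right)}{3} = -2 + \frac{7 \left(0 + - 5 \left(-2 + 3\right) \left(-4\right)\right)}{3} = -2 + \frac{7 \left(0 + \left(-5\right) 1 \left(-4\right)\right)}{3} = -2 + \frac{7 \left(0 - -20\right)}{3} = -2 + \frac{7 \left(0 + 20\right)}{3} = -2 + \frac{7 \cdot 20}{3} = -2 + \frac{1}{3} \cdot 140 = -2 + \frac{140}{3} = \frac{134}{3} \approx 44.667$)
$\left(u + b\right)^{2} = \left(282 + \frac{134}{3}\right)^{2} = \left(\frac{980}{3}\right)^{2} = \frac{960400}{9}$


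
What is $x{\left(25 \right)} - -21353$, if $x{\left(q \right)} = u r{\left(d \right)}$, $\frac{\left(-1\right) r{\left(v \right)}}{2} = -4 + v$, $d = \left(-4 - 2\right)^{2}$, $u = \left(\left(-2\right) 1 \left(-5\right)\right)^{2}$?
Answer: $14953$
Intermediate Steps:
$u = 100$ ($u = \left(\left(-2\right) \left(-5\right)\right)^{2} = 10^{2} = 100$)
$d = 36$ ($d = \left(-6\right)^{2} = 36$)
$r{\left(v \right)} = 8 - 2 v$ ($r{\left(v \right)} = - 2 \left(-4 + v\right) = 8 - 2 v$)
$x{\left(q \right)} = -6400$ ($x{\left(q \right)} = 100 \left(8 - 72\right) = 100 \left(-64\right) = -6400$)
$x{\left(25 \right)} - -21353 = -6400 - -21353 = -6400 + 21353 = 14953$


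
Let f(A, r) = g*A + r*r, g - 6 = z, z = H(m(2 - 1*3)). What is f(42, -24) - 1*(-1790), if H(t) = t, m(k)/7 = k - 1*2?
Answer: 1736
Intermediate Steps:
m(k) = -14 + 7*k (m(k) = 7*(k - 1*2) = 7*(k - 2) = 7*(-2 + k) = -14 + 7*k)
z = -21 (z = -14 + 7*(2 - 1*3) = -14 + 7*(2 - 3) = -14 + 7*(-1) = -14 - 7 = -21)
g = -15 (g = 6 - 21 = -15)
f(A, r) = r**2 - 15*A (f(A, r) = -15*A + r*r = -15*A + r**2 = r**2 - 15*A)
f(42, -24) - 1*(-1790) = ((-24)**2 - 15*42) - 1*(-1790) = (576 - 630) + 1790 = -54 + 1790 = 1736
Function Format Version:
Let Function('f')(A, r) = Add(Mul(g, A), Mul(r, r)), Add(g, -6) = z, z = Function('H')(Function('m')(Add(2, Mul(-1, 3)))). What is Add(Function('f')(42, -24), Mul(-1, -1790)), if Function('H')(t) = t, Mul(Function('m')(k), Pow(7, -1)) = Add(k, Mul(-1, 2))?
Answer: 1736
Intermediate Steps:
Function('m')(k) = Add(-14, Mul(7, k)) (Function('m')(k) = Mul(7, Add(k, Mul(-1, 2))) = Mul(7, Add(k, -2)) = Mul(7, Add(-2, k)) = Add(-14, Mul(7, k)))
z = -21 (z = Add(-14, Mul(7, Add(2, Mul(-1, 3)))) = Add(-14, Mul(7, Add(2, -3))) = Add(-14, Mul(7, -1)) = Add(-14, -7) = -21)
g = -15 (g = Add(6, -21) = -15)
Function('f')(A, r) = Add(Pow(r, 2), Mul(-15, A)) (Function('f')(A, r) = Add(Mul(-15, A), Mul(r, r)) = Add(Mul(-15, A), Pow(r, 2)) = Add(Pow(r, 2), Mul(-15, A)))
Add(Function('f')(42, -24), Mul(-1, -1790)) = Add(Add(Pow(-24, 2), Mul(-15, 42)), Mul(-1, -1790)) = Add(Add(576, -630), 1790) = Add(-54, 1790) = 1736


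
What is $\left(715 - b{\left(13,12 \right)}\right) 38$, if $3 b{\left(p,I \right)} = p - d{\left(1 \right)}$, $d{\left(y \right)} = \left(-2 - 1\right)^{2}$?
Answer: $\frac{81358}{3} \approx 27119.0$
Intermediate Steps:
$d{\left(y \right)} = 9$ ($d{\left(y \right)} = \left(-3\right)^{2} = 9$)
$b{\left(p,I \right)} = -3 + \frac{p}{3}$ ($b{\left(p,I \right)} = \frac{p - 9}{3} = \frac{-9 + p}{3} = -3 + \frac{p}{3}$)
$\left(715 - b{\left(13,12 \right)}\right) 38 = \left(715 - \left(-3 + \frac{1}{3} \cdot 13\right)\right) 38 = \left(715 - \left(-3 + \frac{13}{3}\right)\right) 38 = \left(715 - \frac{4}{3}\right) 38 = \frac{2141}{3} \cdot 38 = \frac{81358}{3}$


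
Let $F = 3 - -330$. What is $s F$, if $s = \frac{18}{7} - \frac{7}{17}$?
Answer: $\frac{85581}{119} \approx 719.17$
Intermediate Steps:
$F = 333$ ($F = 3 + 330 = 333$)
$s = \frac{257}{119}$ ($s = 18 \cdot \frac{1}{7} - \frac{7}{17} = \frac{18}{7} - \frac{7}{17} = \frac{257}{119} \approx 2.1597$)
$s F = \frac{257}{119} \cdot 333 = \frac{85581}{119}$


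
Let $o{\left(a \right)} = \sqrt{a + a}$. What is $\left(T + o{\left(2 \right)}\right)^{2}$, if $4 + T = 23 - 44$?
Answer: $529$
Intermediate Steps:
$T = -25$ ($T = -4 + \left(23 - 44\right) = -4 - 21 = -25$)
$o{\left(a \right)} = \sqrt{2} \sqrt{a}$ ($o{\left(a \right)} = \sqrt{2 a} = \sqrt{2} \sqrt{a}$)
$\left(T + o{\left(2 \right)}\right)^{2} = \left(-25 + \sqrt{2} \sqrt{2}\right)^{2} = \left(-25 + 2\right)^{2} = \left(-23\right)^{2} = 529$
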